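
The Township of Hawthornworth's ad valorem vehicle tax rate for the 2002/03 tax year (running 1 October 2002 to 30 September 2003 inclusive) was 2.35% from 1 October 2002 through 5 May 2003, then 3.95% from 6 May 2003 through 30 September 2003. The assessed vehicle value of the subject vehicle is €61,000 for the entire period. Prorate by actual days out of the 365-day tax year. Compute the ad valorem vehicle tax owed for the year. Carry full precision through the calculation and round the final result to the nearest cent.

€1,829.25

1 October 2002 – 5 May 2003: 217 days at 2.35% → €61,000 × 2.35% × 217/365 = €852.2452
6 May – 30 September 2003: 148 days at 3.95% → €61,000 × 3.95% × 148/365 = €977.0027
Total = €1,829.2479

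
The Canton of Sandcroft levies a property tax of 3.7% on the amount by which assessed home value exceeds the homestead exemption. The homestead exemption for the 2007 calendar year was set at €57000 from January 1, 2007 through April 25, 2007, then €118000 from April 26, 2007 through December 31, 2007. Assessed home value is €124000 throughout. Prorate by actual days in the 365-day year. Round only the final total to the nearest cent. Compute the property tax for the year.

January 1 – April 25, 2007: 115 days, exemption €57000 → (€124000 − €57000) × 3.7% × 115/365 = €781.0548
April 26 – December 31, 2007: 250 days, exemption €118000 → (€124000 − €118000) × 3.7% × 250/365 = €152.0548
Total = €933.1096

€933.11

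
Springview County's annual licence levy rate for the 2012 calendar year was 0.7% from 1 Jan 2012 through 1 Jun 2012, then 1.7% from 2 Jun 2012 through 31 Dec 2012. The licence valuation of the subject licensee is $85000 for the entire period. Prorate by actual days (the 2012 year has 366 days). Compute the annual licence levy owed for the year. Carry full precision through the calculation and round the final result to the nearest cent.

1 Jan – 1 Jun 2012: 153 days at 0.7% → $85000 × 0.7% × 153/366 = $248.7295
2 Jun – 31 Dec 2012: 213 days at 1.7% → $85000 × 1.7% × 213/366 = $840.9426
Total = $1089.6721

$1089.67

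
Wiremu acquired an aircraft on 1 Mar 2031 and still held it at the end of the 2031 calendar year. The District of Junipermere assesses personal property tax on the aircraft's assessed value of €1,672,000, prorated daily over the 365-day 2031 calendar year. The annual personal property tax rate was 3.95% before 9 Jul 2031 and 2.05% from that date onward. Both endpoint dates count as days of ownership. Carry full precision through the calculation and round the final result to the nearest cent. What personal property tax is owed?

1 Mar – 8 Jul 2031: 130 days at 3.95% → €1,672,000 × 3.95% × 130/365 = €23,522.5205
9 Jul – 31 Dec 2031: 176 days at 2.05% → €1,672,000 × 2.05% × 176/365 = €16,527.6055
Total = €40,050.1260

€40,050.13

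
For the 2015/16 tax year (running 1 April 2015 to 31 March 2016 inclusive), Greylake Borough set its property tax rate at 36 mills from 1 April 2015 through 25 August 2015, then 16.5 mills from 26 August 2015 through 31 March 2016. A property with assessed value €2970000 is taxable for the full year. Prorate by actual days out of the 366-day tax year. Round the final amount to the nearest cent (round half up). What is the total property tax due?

€72265.94

1 April – 25 August 2015: 147 days at 36 mills → €2970000 × 3.6% × 147/366 = €42943.2787
26 August 2015 – 31 March 2016: 219 days at 16.5 mills → €2970000 × 1.65% × 219/366 = €29322.6639
Total = €72265.9426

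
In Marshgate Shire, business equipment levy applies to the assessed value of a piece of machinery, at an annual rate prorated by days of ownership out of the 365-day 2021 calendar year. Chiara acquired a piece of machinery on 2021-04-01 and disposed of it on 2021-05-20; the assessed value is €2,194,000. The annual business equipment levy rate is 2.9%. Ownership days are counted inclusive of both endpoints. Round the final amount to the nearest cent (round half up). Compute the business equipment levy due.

€8,715.89

Days held (2021-04-01 to 2021-05-20): 50 out of 365
Tax = €2,194,000 × 2.9% × 50/365 = €8,715.8904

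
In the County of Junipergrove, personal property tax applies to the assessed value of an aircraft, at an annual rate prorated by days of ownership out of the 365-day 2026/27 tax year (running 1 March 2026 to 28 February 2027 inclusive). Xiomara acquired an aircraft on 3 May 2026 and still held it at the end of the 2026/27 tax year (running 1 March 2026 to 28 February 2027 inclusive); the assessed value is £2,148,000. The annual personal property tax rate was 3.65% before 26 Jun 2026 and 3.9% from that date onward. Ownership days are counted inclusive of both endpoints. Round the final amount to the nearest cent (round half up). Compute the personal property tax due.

3 May – 25 Jun 2026: 54 days at 3.65% → £2,148,000 × 3.65% × 54/365 = £11,599.2000
26 Jun 2026 – 28 Feb 2027: 248 days at 3.9% → £2,148,000 × 3.9% × 248/365 = £56,919.0575
Total = £68,518.2575

£68,518.26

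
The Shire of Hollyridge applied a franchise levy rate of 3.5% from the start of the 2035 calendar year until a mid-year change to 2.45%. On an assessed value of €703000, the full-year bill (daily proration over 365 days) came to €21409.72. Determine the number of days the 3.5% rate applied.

Let d = days at the first rate; then 365 − d days at the second rate.
€703000 × [3.5%·d + 2.45%·(365−d)] / 365 = €21409.72
Solving gives d = 207, so the new rate took effect on 27 July 2035.

207 days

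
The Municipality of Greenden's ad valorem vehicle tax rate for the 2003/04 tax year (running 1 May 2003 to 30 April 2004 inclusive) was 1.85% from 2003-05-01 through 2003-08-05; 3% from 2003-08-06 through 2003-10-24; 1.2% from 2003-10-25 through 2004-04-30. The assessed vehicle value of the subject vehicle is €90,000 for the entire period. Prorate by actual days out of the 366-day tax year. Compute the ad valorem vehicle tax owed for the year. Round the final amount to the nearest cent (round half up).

€1,589.14

2003-05-01 to 2003-08-05: 97 days at 1.85% → €90,000 × 1.85% × 97/366 = €441.2705
2003-08-06 to 2003-10-24: 80 days at 3% → €90,000 × 3% × 80/366 = €590.1639
2003-10-25 to 2004-04-30: 189 days at 1.2% → €90,000 × 1.2% × 189/366 = €557.7049
Total = €1,589.1393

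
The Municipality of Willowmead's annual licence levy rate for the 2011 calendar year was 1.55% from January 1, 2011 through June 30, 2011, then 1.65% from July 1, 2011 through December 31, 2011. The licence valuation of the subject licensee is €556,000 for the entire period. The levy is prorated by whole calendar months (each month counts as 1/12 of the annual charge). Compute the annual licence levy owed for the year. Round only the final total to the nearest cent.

January 1 – June 30, 2011: 6 months at 1.55% → €556,000 × 1.55% × 6/12 = €4,309.0000
July 1 – December 31, 2011: 6 months at 1.65% → €556,000 × 1.65% × 6/12 = €4,587.0000
Total = €8,896.0000

€8,896.00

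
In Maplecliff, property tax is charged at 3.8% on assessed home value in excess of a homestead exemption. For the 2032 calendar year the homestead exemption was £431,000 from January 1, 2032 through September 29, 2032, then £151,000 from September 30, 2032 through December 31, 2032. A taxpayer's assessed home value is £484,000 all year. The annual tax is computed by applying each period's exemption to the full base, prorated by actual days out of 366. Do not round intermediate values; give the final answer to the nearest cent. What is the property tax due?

January 1 – September 29, 2032: 273 days, exemption £431,000 → (£484,000 − £431,000) × 3.8% × 273/366 = £1,502.2459
September 30 – December 31, 2032: 93 days, exemption £151,000 → (£484,000 − £151,000) × 3.8% × 93/366 = £3,215.3607
Total = £4,717.6066

£4,717.61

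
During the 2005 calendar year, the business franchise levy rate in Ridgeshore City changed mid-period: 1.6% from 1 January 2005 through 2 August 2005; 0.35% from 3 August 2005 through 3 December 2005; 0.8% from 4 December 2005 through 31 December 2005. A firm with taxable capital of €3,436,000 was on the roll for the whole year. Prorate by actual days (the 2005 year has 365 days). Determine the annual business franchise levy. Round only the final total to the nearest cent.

€38,393.77

1 January – 2 August 2005: 214 days at 1.6% → €3,436,000 × 1.6% × 214/365 = €32,232.5041
3 August – 3 December 2005: 123 days at 0.35% → €3,436,000 × 0.35% × 123/365 = €4,052.5973
4 December – 31 December 2005: 28 days at 0.8% → €3,436,000 × 0.8% × 28/365 = €2,108.6685
Total = €38,393.7699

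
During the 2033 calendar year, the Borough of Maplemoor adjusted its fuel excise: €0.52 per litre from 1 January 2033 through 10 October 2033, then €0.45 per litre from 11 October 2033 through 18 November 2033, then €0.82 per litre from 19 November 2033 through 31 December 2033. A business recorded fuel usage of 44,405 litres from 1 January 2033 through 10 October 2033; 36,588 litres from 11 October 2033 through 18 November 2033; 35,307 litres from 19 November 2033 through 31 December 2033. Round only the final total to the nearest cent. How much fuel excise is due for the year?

1 January – 10 October 2033: 44,405 litres at €0.52/litre → €23,090.60
11 October – 18 November 2033: 36,588 litres at €0.45/litre → €16,464.60
19 November – 31 December 2033: 35,307 litres at €0.82/litre → €28,951.74

€68,506.94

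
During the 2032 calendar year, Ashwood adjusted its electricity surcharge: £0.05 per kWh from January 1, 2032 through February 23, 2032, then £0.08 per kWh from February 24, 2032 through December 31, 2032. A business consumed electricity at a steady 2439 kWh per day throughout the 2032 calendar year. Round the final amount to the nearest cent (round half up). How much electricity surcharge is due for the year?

£67,462.74

January 1 – February 23, 2032: 54 days × 2439 kWh/day = 131,706 kWh at £0.05/kWh → £6,585.30
February 24 – December 31, 2032: 312 days × 2439 kWh/day = 760,968 kWh at £0.08/kWh → £60,877.44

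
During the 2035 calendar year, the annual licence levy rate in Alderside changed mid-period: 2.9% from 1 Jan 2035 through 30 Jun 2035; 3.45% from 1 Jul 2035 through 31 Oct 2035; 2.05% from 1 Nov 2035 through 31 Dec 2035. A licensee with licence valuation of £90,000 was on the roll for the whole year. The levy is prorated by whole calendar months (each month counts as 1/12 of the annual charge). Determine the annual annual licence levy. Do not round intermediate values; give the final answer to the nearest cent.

1 Jan – 30 Jun 2035: 6 months at 2.9% → £90,000 × 2.9% × 6/12 = £1,305.0000
1 Jul – 31 Oct 2035: 4 months at 3.45% → £90,000 × 3.45% × 4/12 = £1,035.0000
1 Nov – 31 Dec 2035: 2 months at 2.05% → £90,000 × 2.05% × 2/12 = £307.5000
Total = £2,647.5000

£2,647.50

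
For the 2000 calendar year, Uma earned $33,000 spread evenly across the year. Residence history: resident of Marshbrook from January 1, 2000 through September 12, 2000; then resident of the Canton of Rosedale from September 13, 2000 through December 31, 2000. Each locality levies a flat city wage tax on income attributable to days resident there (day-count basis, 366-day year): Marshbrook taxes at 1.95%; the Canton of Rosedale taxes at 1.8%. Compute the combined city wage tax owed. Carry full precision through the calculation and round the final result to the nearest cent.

Marshbrook, January 1 – September 12, 2000: 256 days → $33,000 × 1.95% × 256/366 = $450.0984
The Canton of Rosedale, September 13 – December 31, 2000: 110 days → $33,000 × 1.8% × 110/366 = $178.5246
Total = $628.6230

$628.62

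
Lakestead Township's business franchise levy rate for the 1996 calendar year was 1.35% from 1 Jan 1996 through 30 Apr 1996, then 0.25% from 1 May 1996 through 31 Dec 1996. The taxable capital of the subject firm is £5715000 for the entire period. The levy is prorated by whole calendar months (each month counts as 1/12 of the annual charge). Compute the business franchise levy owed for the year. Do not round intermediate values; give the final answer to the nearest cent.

£35242.50

1 Jan – 30 Apr 1996: 4 months at 1.35% → £5715000 × 1.35% × 4/12 = £25717.5000
1 May – 31 Dec 1996: 8 months at 0.25% → £5715000 × 0.25% × 8/12 = £9525.0000
Total = £35242.5000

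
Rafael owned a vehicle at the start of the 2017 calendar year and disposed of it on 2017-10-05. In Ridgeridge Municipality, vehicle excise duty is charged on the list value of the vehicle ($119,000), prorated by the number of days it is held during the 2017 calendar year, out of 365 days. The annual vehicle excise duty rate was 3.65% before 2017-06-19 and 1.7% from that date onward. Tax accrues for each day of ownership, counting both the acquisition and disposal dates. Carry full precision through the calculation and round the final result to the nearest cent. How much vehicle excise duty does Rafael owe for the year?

2017-01-01 to 2017-06-18: 169 days at 3.65% → $119,000 × 3.65% × 169/365 = $2,011.1000
2017-06-19 to 2017-10-05: 109 days at 1.7% → $119,000 × 1.7% × 109/365 = $604.1288
Total = $2,615.2288

$2,615.23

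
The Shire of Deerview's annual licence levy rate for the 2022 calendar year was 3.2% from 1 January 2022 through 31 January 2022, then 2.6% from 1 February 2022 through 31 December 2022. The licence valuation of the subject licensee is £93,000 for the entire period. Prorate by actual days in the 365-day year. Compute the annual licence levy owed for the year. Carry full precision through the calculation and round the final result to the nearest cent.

£2,465.39

1 January – 31 January 2022: 31 days at 3.2% → £93,000 × 3.2% × 31/365 = £252.7562
1 February – 31 December 2022: 334 days at 2.6% → £93,000 × 2.6% × 334/365 = £2,212.6356
Total = £2,465.3918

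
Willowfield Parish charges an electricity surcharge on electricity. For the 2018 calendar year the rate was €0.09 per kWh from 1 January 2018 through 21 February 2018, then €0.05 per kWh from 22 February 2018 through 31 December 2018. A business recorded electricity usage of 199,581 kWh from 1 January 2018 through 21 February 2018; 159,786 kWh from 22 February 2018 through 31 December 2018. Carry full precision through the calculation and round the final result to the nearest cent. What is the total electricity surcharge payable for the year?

1 January – 21 February 2018: 199,581 kWh at €0.09/kWh → €17,962.29
22 February – 31 December 2018: 159,786 kWh at €0.05/kWh → €7,989.30

€25,951.59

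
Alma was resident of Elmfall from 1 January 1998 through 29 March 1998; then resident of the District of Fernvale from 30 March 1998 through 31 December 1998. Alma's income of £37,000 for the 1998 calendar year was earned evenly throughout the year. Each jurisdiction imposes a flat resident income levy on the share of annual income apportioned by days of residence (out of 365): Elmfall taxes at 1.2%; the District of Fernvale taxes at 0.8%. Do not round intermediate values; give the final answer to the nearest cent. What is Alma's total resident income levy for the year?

£331.68

Elmfall, 1 January – 29 March 1998: 88 days → £37,000 × 1.2% × 88/365 = £107.0466
The District of Fernvale, 30 March – 31 December 1998: 277 days → £37,000 × 0.8% × 277/365 = £224.6356
Total = £331.6822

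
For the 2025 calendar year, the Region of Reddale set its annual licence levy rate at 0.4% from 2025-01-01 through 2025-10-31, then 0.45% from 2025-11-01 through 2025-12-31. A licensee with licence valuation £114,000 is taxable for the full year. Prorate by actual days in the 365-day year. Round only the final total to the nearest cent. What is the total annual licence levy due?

£465.53

2025-01-01 to 2025-10-31: 304 days at 0.4% → £114,000 × 0.4% × 304/365 = £379.7918
2025-11-01 to 2025-12-31: 61 days at 0.45% → £114,000 × 0.45% × 61/365 = £85.7342
Total = £465.5260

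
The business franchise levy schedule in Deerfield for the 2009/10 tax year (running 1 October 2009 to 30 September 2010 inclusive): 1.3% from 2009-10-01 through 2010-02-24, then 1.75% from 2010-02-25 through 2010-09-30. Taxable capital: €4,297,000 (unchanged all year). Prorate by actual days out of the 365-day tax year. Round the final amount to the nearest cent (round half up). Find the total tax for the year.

€67,409.92

2009-10-01 to 2010-02-24: 147 days at 1.3% → €4,297,000 × 1.3% × 147/365 = €22,497.4438
2010-02-25 to 2010-09-30: 218 days at 1.75% → €4,297,000 × 1.75% × 218/365 = €44,912.4795
Total = €67,409.9233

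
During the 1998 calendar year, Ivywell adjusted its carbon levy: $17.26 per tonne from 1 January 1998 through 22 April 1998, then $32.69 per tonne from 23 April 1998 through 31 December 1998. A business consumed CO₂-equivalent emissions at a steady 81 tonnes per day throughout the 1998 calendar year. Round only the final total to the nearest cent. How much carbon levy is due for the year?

$826498.89

1 January – 22 April 1998: 112 days × 81 tonnes/day = 9,072 tonnes at $17.26/tonne → $156582.72
23 April – 31 December 1998: 253 days × 81 tonnes/day = 20,493 tonnes at $32.69/tonne → $669916.17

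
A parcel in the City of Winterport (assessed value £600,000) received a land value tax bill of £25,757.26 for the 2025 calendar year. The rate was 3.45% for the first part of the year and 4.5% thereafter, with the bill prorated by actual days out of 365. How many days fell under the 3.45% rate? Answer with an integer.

72 days

Let d = days at the first rate; then 365 − d days at the second rate.
£600,000 × [3.45%·d + 4.5%·(365−d)] / 365 = £25,757.26
Solving gives d = 72, so the new rate took effect on March 14, 2025.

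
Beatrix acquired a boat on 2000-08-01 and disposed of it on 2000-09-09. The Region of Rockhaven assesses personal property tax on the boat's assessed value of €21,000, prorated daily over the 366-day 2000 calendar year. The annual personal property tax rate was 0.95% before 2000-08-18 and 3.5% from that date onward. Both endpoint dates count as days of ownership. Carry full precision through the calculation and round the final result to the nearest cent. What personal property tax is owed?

2000-08-01 to 2000-08-17: 17 days at 0.95% → €21,000 × 0.95% × 17/366 = €9.2664
2000-08-18 to 2000-09-09: 23 days at 3.5% → €21,000 × 3.5% × 23/366 = €46.1885
Total = €55.4549

€55.45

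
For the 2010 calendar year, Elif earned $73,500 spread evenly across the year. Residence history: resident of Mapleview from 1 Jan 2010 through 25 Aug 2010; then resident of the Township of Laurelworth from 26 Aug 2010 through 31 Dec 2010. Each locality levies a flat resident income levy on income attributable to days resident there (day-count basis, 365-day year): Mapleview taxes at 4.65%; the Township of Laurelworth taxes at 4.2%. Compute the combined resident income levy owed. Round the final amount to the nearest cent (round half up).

Mapleview, 1 Jan – 25 Aug 2010: 237 days → $73,500 × 4.65% × 237/365 = $2,219.1966
The Township of Laurelworth, 26 Aug – 31 Dec 2010: 128 days → $73,500 × 4.2% × 128/365 = $1,082.5644
Total = $3,301.7610

$3,301.76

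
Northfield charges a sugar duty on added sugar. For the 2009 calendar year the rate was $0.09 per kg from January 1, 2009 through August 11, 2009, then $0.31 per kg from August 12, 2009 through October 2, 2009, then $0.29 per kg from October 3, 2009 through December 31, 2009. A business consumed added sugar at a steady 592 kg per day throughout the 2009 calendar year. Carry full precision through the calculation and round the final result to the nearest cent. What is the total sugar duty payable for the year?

$36,875.68

January 1 – August 11, 2009: 223 days × 592 kg/day = 132,016 kg at $0.09/kg → $11,881.44
August 12 – October 2, 2009: 52 days × 592 kg/day = 30,784 kg at $0.31/kg → $9,543.04
October 3 – December 31, 2009: 90 days × 592 kg/day = 53,280 kg at $0.29/kg → $15,451.20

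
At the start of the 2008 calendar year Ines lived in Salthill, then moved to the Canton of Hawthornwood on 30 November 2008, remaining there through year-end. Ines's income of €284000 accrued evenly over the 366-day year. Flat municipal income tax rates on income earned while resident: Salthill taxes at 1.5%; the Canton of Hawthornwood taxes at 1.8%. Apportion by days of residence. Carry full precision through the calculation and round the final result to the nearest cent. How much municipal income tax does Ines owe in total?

€4334.49

Salthill, 1 January – 29 November 2008: 334 days → €284000 × 1.5% × 334/366 = €3887.5410
The Canton of Hawthornwood, 30 November – 31 December 2008: 32 days → €284000 × 1.8% × 32/366 = €446.9508
Total = €4334.4918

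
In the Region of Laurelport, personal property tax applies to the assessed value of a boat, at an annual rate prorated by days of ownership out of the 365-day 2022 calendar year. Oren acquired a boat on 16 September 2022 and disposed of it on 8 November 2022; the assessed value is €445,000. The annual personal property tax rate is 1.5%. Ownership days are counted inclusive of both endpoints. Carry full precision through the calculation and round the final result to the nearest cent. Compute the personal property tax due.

€987.53

Days held (16 September – 8 November 2022): 54 out of 365
Tax = €445,000 × 1.5% × 54/365 = €987.5342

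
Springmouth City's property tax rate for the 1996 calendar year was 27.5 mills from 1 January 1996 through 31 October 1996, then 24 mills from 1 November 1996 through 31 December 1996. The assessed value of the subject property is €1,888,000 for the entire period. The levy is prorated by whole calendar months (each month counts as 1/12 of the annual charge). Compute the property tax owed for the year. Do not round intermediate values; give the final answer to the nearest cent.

1 January – 31 October 1996: 10 months at 27.5 mills → €1,888,000 × 2.75% × 10/12 = €43,266.6667
1 November – 31 December 1996: 2 months at 24 mills → €1,888,000 × 2.4% × 2/12 = €7,552.0000
Total = €50,818.6667

€50,818.67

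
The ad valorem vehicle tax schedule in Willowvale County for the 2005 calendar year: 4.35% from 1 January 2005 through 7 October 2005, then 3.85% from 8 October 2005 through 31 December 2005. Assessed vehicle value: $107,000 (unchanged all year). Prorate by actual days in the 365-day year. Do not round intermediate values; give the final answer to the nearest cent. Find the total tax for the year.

1 January – 7 October 2005: 280 days at 4.35% → $107,000 × 4.35% × 280/365 = $3,570.5753
8 October – 31 December 2005: 85 days at 3.85% → $107,000 × 3.85% × 85/365 = $959.3356
Total = $4,529.9110

$4,529.91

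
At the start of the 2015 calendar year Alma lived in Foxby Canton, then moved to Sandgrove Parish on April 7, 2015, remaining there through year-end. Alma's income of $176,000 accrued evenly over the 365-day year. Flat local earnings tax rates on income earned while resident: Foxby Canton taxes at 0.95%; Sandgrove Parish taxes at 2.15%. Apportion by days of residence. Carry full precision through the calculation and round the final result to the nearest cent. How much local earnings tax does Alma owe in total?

$3,228.52

Foxby Canton, January 1 – April 6, 2015: 96 days → $176,000 × 0.95% × 96/365 = $439.7589
Sandgrove Parish, April 7 – December 31, 2015: 269 days → $176,000 × 2.15% × 269/365 = $2,788.7562
Total = $3,228.5151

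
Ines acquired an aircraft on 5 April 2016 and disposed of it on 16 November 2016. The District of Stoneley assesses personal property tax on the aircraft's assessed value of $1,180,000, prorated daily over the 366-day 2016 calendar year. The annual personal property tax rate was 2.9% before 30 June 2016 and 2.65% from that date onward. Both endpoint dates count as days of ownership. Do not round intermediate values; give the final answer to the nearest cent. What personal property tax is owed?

$20,001.97

5 April – 29 June 2016: 86 days at 2.9% → $1,180,000 × 2.9% × 86/366 = $8,040.7650
30 June – 16 November 2016: 140 days at 2.65% → $1,180,000 × 2.65% × 140/366 = $11,961.2022
Total = $20,001.9672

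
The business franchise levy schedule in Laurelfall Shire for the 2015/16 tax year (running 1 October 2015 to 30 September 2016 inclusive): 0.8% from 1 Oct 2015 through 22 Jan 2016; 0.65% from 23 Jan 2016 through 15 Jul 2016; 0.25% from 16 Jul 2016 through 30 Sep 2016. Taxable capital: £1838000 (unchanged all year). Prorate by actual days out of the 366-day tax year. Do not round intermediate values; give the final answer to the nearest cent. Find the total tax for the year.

£11259.01

1 Oct 2015 – 22 Jan 2016: 114 days at 0.8% → £1838000 × 0.8% × 114/366 = £4579.9344
23 Jan – 15 Jul 2016: 175 days at 0.65% → £1838000 × 0.65% × 175/366 = £5712.3634
16 Jul – 30 Sep 2016: 77 days at 0.25% → £1838000 × 0.25% × 77/366 = £966.7077
Total = £11259.0055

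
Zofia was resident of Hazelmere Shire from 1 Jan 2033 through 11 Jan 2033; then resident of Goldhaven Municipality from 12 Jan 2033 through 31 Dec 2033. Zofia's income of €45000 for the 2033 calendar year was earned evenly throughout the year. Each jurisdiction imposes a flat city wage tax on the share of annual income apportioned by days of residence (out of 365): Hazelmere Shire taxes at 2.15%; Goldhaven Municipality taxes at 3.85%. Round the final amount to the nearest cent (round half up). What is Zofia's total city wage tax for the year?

Hazelmere Shire, 1 Jan – 11 Jan 2033: 11 days → €45000 × 2.15% × 11/365 = €29.1575
Goldhaven Municipality, 12 Jan – 31 Dec 2033: 354 days → €45000 × 3.85% × 354/365 = €1680.2877
Total = €1709.4452

€1709.45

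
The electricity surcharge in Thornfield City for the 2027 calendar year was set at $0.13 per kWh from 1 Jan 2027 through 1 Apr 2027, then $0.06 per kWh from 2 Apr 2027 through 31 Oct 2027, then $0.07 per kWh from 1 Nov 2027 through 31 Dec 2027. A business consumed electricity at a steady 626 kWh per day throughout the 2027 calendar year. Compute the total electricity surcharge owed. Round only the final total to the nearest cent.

1 Jan – 1 Apr 2027: 91 days × 626 kWh/day = 56,966 kWh at $0.13/kWh → $7,405.58
2 Apr – 31 Oct 2027: 213 days × 626 kWh/day = 133,338 kWh at $0.06/kWh → $8,000.28
1 Nov – 31 Dec 2027: 61 days × 626 kWh/day = 38,186 kWh at $0.07/kWh → $2,673.02

$18,078.88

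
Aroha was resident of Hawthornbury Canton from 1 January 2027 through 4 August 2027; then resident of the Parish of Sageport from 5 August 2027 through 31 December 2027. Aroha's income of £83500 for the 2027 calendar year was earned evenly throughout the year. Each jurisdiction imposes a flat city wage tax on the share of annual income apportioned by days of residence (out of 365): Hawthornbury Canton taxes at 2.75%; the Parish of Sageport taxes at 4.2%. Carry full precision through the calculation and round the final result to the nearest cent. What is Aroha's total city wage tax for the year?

Hawthornbury Canton, 1 January – 4 August 2027: 216 days → £83500 × 2.75% × 216/365 = £1358.8767
The Parish of Sageport, 5 August – 31 December 2027: 149 days → £83500 × 4.2% × 149/365 = £1431.6247
Total = £2790.5014

£2790.50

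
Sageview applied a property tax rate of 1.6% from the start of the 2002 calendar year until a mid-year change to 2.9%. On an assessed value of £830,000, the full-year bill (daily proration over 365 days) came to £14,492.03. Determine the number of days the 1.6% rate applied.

324 days

Let d = days at the first rate; then 365 − d days at the second rate.
£830,000 × [1.6%·d + 2.9%·(365−d)] / 365 = £14,492.03
Solving gives d = 324, so the new rate took effect on 21 Nov 2002.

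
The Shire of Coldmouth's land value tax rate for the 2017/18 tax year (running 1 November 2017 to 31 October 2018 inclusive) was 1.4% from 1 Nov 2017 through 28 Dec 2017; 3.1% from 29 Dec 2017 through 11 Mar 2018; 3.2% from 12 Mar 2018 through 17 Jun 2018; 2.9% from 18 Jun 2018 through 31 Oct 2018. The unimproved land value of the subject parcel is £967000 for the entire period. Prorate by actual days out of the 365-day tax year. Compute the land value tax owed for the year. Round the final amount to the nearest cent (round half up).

1 Nov – 28 Dec 2017: 58 days at 1.4% → £967000 × 1.4% × 58/365 = £2151.2438
29 Dec 2017 – 11 Mar 2018: 73 days at 3.1% → £967000 × 3.1% × 73/365 = £5995.4000
12 Mar – 17 Jun 2018: 98 days at 3.2% → £967000 × 3.2% × 98/365 = £8308.2521
18 Jun – 31 Oct 2018: 136 days at 2.9% → £967000 × 2.9% × 136/365 = £10448.8986
Total = £26903.7945

£26903.79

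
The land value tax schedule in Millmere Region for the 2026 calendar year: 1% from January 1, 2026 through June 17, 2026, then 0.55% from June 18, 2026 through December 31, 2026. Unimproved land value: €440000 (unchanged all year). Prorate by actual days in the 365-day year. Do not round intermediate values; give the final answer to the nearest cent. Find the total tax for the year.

€3331.34

January 1 – June 17, 2026: 168 days at 1% → €440000 × 1% × 168/365 = €2025.2055
June 18 – December 31, 2026: 197 days at 0.55% → €440000 × 0.55% × 197/365 = €1306.1370
Total = €3331.3425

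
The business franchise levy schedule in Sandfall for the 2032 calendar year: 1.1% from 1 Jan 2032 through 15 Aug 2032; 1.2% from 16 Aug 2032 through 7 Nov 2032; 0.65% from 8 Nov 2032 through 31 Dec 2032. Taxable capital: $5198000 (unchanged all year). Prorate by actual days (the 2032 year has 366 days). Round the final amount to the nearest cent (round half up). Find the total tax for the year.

$54919.85

1 Jan – 15 Aug 2032: 228 days at 1.1% → $5198000 × 1.1% × 228/366 = $35619.0820
16 Aug – 7 Nov 2032: 84 days at 1.2% → $5198000 × 1.2% × 84/366 = $14315.8033
8 Nov – 31 Dec 2032: 54 days at 0.65% → $5198000 × 0.65% × 54/366 = $4984.9672
Total = $54919.8525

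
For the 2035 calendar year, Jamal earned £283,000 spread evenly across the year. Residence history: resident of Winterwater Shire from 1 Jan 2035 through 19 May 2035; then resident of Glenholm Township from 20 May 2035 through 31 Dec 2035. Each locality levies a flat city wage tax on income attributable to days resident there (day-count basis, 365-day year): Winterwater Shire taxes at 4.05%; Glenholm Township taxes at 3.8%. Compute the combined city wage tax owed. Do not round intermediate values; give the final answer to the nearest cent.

Winterwater Shire, 1 Jan – 19 May 2035: 139 days → £283,000 × 4.05% × 139/365 = £4,364.7904
Glenholm Township, 20 May – 31 Dec 2035: 226 days → £283,000 × 3.8% × 226/365 = £6,658.6411
Total = £11,023.4315

£11,023.43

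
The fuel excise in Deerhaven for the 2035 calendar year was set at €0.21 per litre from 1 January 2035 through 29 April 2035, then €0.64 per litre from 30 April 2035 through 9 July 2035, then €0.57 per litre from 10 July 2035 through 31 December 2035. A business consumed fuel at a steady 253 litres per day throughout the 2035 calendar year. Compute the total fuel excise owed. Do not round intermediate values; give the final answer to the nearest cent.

1 January – 29 April 2035: 119 days × 253 litres/day = 30,107 litres at €0.21/litre → €6322.47
30 April – 9 July 2035: 71 days × 253 litres/day = 17,963 litres at €0.64/litre → €11496.32
10 July – 31 December 2035: 175 days × 253 litres/day = 44,275 litres at €0.57/litre → €25236.75

€43055.54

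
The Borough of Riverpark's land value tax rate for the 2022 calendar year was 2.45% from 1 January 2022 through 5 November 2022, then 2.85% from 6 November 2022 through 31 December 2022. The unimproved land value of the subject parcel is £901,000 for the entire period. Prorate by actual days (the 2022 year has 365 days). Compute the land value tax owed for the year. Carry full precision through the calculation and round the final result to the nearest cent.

£22,627.44

1 January – 5 November 2022: 309 days at 2.45% → £901,000 × 2.45% × 309/365 = £18,687.7274
6 November – 31 December 2022: 56 days at 2.85% → £901,000 × 2.85% × 56/365 = £3,939.7151
Total = £22,627.4425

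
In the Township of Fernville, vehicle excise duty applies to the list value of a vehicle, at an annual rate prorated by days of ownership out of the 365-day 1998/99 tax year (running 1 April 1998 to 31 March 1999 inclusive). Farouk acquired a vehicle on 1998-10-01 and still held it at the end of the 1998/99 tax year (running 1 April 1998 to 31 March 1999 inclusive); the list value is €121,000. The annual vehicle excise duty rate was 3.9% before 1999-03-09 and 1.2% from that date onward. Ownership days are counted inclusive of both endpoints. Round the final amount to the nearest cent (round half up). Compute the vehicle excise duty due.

1998-10-01 to 1999-03-08: 159 days at 3.9% → €121,000 × 3.9% × 159/365 = €2,055.6740
1999-03-09 to 1999-03-31: 23 days at 1.2% → €121,000 × 1.2% × 23/365 = €91.4959
Total = €2,147.1699

€2,147.17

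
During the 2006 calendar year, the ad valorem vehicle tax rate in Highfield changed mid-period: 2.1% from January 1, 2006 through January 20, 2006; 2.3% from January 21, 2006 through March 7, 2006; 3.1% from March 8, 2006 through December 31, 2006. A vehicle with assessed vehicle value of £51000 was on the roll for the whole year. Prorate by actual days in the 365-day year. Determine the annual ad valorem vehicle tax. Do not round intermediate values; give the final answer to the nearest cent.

January 1 – January 20, 2006: 20 days at 2.1% → £51000 × 2.1% × 20/365 = £58.6849
January 21 – March 7, 2006: 46 days at 2.3% → £51000 × 2.3% × 46/365 = £147.8301
March 8 – December 31, 2006: 299 days at 3.1% → £51000 × 3.1% × 299/365 = £1295.1205
Total = £1501.6356

£1501.64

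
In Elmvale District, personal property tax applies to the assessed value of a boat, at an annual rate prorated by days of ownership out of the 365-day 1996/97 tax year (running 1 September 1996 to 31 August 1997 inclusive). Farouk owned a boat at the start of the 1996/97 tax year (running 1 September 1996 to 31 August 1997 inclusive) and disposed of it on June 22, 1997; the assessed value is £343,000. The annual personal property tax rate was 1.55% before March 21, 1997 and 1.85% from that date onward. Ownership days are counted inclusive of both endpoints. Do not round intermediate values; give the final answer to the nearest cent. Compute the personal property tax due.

£4,561.90

September 1, 1996 – March 20, 1997: 201 days at 1.55% → £343,000 × 1.55% × 201/365 = £2,927.7164
March 21 – June 22, 1997: 94 days at 1.85% → £343,000 × 1.85% × 94/365 = £1,634.1836
Total = £4,561.9000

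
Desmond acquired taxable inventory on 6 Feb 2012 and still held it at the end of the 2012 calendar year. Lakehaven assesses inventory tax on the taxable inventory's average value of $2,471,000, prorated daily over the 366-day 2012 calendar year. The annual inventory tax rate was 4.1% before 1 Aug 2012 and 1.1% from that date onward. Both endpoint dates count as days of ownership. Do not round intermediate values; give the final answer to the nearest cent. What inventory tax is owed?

$60,357.21

6 Feb – 31 Jul 2012: 177 days at 4.1% → $2,471,000 × 4.1% × 177/366 = $48,994.6639
1 Aug – 31 Dec 2012: 153 days at 1.1% → $2,471,000 × 1.1% × 153/366 = $11,362.5492
Total = $60,357.2131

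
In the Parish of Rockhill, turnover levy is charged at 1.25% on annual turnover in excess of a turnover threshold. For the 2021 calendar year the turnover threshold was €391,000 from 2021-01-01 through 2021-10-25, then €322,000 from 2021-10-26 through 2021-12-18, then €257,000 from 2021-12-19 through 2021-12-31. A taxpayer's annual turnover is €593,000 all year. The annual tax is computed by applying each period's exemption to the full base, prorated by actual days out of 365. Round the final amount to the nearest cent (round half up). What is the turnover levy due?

€2,712.26

2021-01-01 to 2021-10-25: 298 days, exemption €391,000 → (€593,000 − €391,000) × 1.25% × 298/365 = €2,061.5068
2021-10-26 to 2021-12-18: 54 days, exemption €322,000 → (€593,000 − €322,000) × 1.25% × 54/365 = €501.1644
2021-12-19 to 2021-12-31: 13 days, exemption €257,000 → (€593,000 − €257,000) × 1.25% × 13/365 = €149.5890
Total = €2,712.2603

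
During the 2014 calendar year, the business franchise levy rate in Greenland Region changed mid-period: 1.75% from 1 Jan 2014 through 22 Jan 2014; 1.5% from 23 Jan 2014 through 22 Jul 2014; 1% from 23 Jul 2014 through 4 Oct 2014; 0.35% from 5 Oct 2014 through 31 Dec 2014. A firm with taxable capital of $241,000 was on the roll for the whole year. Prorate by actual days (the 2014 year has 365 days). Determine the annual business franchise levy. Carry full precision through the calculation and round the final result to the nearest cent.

1 Jan – 22 Jan 2014: 22 days at 1.75% → $241,000 × 1.75% × 22/365 = $254.2055
23 Jan – 22 Jul 2014: 181 days at 1.5% → $241,000 × 1.5% × 181/365 = $1,792.6438
23 Jul – 4 Oct 2014: 74 days at 1% → $241,000 × 1% × 74/365 = $488.6027
5 Oct – 31 Dec 2014: 88 days at 0.35% → $241,000 × 0.35% × 88/365 = $203.3644
Total = $2,738.8164

$2,738.82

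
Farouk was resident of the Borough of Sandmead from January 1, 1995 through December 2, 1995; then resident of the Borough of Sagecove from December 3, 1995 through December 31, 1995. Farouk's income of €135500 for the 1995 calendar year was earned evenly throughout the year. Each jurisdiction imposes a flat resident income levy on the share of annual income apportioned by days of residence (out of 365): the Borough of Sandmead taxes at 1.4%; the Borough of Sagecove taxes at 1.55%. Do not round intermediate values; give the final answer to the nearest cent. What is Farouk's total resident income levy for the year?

€1913.15

The Borough of Sandmead, January 1 – December 2, 1995: 336 days → €135500 × 1.4% × 336/365 = €1746.2795
The Borough of Sagecove, December 3 – December 31, 1995: 29 days → €135500 × 1.55% × 29/365 = €166.8692
Total = €1913.1486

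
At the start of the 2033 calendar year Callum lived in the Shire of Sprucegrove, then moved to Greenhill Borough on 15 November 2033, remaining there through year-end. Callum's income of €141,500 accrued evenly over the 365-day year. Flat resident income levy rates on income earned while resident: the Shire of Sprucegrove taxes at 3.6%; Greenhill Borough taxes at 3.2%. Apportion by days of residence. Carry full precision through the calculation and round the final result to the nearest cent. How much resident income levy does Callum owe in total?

€5,021.12

The Shire of Sprucegrove, 1 January – 14 November 2033: 318 days → €141,500 × 3.6% × 318/365 = €4,438.0603
Greenhill Borough, 15 November – 31 December 2033: 47 days → €141,500 × 3.2% × 47/365 = €583.0575
Total = €5,021.1178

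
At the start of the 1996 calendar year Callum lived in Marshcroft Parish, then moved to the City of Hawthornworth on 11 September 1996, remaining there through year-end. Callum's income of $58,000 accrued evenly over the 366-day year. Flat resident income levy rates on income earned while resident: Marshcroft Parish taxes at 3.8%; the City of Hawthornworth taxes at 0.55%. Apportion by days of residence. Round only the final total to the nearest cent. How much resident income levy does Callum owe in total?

$1,627.17

Marshcroft Parish, 1 January – 10 September 1996: 254 days → $58,000 × 3.8% × 254/366 = $1,529.5519
The City of Hawthornworth, 11 September – 31 December 1996: 112 days → $58,000 × 0.55% × 112/366 = $97.6175
Total = $1,627.1694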